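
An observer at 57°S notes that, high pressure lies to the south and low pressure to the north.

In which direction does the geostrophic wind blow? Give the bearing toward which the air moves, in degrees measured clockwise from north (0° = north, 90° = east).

270°

The pressure-gradient force points toward the north (bearing 000°).
Geostrophic balance: in the Southern Hemisphere the Coriolis force deflects motion to the left, so the geostrophic wind blows 90° to the left of the pressure-gradient force (low pressure on the right).
Rotating 000° by 90° counterclockwise gives 270° — the wind blows toward the west.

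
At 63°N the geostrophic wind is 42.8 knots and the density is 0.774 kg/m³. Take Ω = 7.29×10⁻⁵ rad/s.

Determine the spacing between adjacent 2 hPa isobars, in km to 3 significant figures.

90.3 km

Coriolis parameter at 63°N:
f = 2Ω sin φ = 2 × 7.29×10⁻⁵ × sin 63° = 1.30×10⁻⁴ s⁻¹
Wind speed in SI: 42.8 knots = 22.0 m/s
Geostrophic balance rearranged: |∂P/∂n| = f ρ V_g
|∂P/∂n| = 1.30×10⁻⁴ × 0.774 × 22.0 = 2.21×10⁻³ Pa/m
Isobar spacing: Δn = ΔP/|∂P/∂n| = 200 Pa / 2.21×10⁻³ Pa/m = 90338 m ≈ 90.3 km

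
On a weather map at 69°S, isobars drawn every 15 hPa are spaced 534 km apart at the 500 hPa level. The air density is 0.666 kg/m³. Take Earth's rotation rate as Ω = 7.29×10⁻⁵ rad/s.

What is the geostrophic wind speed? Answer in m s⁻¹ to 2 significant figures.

Coriolis parameter at 69°S:
f = 2Ω sin φ = 2 × 7.29×10⁻⁵ × sin 69° = 1.36×10⁻⁴ s⁻¹
Pressure gradient: |∂P/∂n| = 1500 Pa / 534000 m = 2.81×10⁻³ Pa/m
Geostrophic balance (pressure-gradient force = Coriolis force):
V_g = (1/(fρ)) |∂P/∂n| = 2.81×10⁻³ / (1.36×10⁻⁴ × 0.666) = 31.0 m/s

31 m s⁻¹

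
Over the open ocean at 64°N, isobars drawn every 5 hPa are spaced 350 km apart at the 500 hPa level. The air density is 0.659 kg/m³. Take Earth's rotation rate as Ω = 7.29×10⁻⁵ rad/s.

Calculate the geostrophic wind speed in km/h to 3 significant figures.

59.6 km/h

Coriolis parameter at 64°N:
f = 2Ω sin φ = 2 × 7.29×10⁻⁵ × sin 64° = 1.31×10⁻⁴ s⁻¹
Pressure gradient: |∂P/∂n| = 500 Pa / 350000 m = 1.43×10⁻³ Pa/m
Geostrophic balance (pressure-gradient force = Coriolis force):
V_g = (1/(fρ)) |∂P/∂n| = 1.43×10⁻³ / (1.31×10⁻⁴ × 0.659) = 16.5 m/s
Converting: 16.5 m/s × 3.6 = 59.6 km/h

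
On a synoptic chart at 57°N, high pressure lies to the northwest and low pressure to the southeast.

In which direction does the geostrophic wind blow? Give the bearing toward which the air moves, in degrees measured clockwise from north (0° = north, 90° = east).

The pressure-gradient force points toward the southeast (bearing 135°).
Geostrophic balance: in the Northern Hemisphere the Coriolis force deflects motion to the right, so the geostrophic wind blows 90° to the right of the pressure-gradient force (low pressure on the left).
Rotating 135° by 90° clockwise gives 225° — the wind blows toward the southwest.

225°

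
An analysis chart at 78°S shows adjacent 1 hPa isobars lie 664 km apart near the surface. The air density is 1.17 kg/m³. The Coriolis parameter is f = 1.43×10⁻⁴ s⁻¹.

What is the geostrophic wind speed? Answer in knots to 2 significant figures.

1.7 knots

Pressure gradient: |∂P/∂n| = 100 Pa / 664000 m = 1.51×10⁻⁴ Pa/m
Geostrophic balance (pressure-gradient force = Coriolis force):
V_g = (1/(fρ)) |∂P/∂n| = 1.51×10⁻⁴ / (1.43×10⁻⁴ × 1.17) = 0.900 m/s
Converting: 0.900 m/s × 1.944 = 1.7 knots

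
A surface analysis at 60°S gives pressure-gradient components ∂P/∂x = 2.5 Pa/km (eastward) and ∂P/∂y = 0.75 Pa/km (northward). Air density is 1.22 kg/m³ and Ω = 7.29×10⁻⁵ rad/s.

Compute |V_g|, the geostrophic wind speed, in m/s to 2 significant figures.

17 m/s

Coriolis parameter at 60°S:
f = 2Ω sin φ = 2 × 7.29×10⁻⁵ × sin 60° = 1.26×10⁻⁴ s⁻¹
In the Southern Hemisphere f is negative: f = −1.26×10⁻⁴ s⁻¹.
Component geostrophic relations (x east, y north):
u_g = −(1/(fρ)) ∂P/∂y,  v_g = (1/(fρ)) ∂P/∂x
u_g = −(0.75×10⁻³)/(−1.26×10⁻⁴ × 1.22) = 4.87 m/s;  v_g = (2.5×10⁻³)/(−1.26×10⁻⁴ × 1.22) = −16.2 m/s
|V_g| = √(u_g² + v_g²) = 16.9 m/s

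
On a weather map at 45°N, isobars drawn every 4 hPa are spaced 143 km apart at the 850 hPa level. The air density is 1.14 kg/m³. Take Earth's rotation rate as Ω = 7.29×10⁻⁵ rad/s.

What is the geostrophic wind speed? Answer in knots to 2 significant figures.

46 knots

Coriolis parameter at 45°N:
f = 2Ω sin φ = 2 × 7.29×10⁻⁵ × sin 45° = 1.03×10⁻⁴ s⁻¹
Pressure gradient: |∂P/∂n| = 400 Pa / 143000 m = 2.80×10⁻³ Pa/m
Geostrophic balance (pressure-gradient force = Coriolis force):
V_g = (1/(fρ)) |∂P/∂n| = 2.80×10⁻³ / (1.03×10⁻⁴ × 1.14) = 23.8 m/s
Converting: 23.8 m/s × 1.944 = 46 knots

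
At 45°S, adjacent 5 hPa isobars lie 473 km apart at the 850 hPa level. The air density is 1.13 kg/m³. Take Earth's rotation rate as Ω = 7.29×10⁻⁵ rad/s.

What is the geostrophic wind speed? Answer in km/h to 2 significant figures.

33 km/h

Coriolis parameter at 45°S:
f = 2Ω sin φ = 2 × 7.29×10⁻⁵ × sin 45° = 1.03×10⁻⁴ s⁻¹
Pressure gradient: |∂P/∂n| = 500 Pa / 473000 m = 1.06×10⁻³ Pa/m
Geostrophic balance (pressure-gradient force = Coriolis force):
V_g = (1/(fρ)) |∂P/∂n| = 1.06×10⁻³ / (1.03×10⁻⁴ × 1.13) = 9.07 m/s
Converting: 9.07 m/s × 3.6 = 33 km/h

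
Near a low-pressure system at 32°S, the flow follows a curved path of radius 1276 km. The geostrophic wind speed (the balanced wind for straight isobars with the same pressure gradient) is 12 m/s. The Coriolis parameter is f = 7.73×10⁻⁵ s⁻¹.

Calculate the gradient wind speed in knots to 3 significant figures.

21.0 knots

Around a low, centrifugal force acts outward with Coriolis, so pressure-gradient force balances both:
(1/ρ)|∂P/∂n| = fV + V²/R  →  V² + fR·V − fR·V_g = 0
With fR = 7.73×10⁻⁵ × 1276×10³ m = 98.6 m/s:
V = [−fR + √((fR)² + 4 fR V_g)]/2 = [−98.6 + √(98.6² + 4×98.6×12)]/2 = 10.8 m/s
Subgeostrophic (V < V_g = 12 m/s), as expected around a low.
Converting: 10.8 m/s × 1.944 = 21.0 knots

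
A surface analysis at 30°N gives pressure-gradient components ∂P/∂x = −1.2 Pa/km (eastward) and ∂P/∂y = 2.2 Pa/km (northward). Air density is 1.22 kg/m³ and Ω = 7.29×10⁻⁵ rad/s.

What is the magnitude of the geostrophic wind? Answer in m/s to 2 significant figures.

28 m/s

Coriolis parameter at 30°N:
f = 2Ω sin φ = 2 × 7.29×10⁻⁵ × sin 30° = 7.29×10⁻⁵ s⁻¹
Component geostrophic relations (x east, y north):
u_g = −(1/(fρ)) ∂P/∂y,  v_g = (1/(fρ)) ∂P/∂x
u_g = −(2.2×10⁻³)/(7.29×10⁻⁵ × 1.22) = −24.7 m/s;  v_g = (−1.2×10⁻³)/(7.29×10⁻⁵ × 1.22) = −13.5 m/s
|V_g| = √(u_g² + v_g²) = 28.2 m/s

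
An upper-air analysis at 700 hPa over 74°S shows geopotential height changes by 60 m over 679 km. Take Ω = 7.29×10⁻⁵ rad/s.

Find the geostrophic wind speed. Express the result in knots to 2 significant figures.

12 knots

Coriolis parameter at 74°S:
f = 2Ω sin φ = 2 × 7.29×10⁻⁵ × sin 74° = 1.40×10⁻⁴ s⁻¹
Height gradient: |∂Z/∂n| = 60 m / 679000 m = 8.84×10⁻⁵
On a pressure surface, geostrophic balance gives V_g = (g/f)|∂Z/∂n|:
V_g = 9.81 × 8.84×10⁻⁵ / 1.40×10⁻⁴ = 6.19 m/s
Converting: 6.19 m/s × 1.944 = 12 knots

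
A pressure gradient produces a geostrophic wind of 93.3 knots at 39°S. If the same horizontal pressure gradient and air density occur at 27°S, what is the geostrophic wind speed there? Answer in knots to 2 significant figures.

With the same pressure gradient and density, V_g ∝ 1/f ∝ 1/sin φ.
V₂ = V₁ · sin φ₁ / sin φ₂ = 93.3 × sin 39° / sin 27°
V₂ = 93.3 × 0.6293/0.4540 = 130 knots

130 knots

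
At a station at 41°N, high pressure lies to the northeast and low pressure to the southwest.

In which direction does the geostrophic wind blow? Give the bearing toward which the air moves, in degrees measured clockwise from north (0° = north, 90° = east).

315°

The pressure-gradient force points toward the southwest (bearing 225°).
Geostrophic balance: in the Northern Hemisphere the Coriolis force deflects motion to the right, so the geostrophic wind blows 90° to the right of the pressure-gradient force (low pressure on the left).
Rotating 225° by 90° clockwise gives 315° — the wind blows toward the northwest.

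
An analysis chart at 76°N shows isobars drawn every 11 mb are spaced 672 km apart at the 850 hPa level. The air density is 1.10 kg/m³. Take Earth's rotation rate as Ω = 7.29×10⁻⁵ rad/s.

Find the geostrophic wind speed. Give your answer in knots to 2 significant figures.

Coriolis parameter at 76°N:
f = 2Ω sin φ = 2 × 7.29×10⁻⁵ × sin 76° = 1.41×10⁻⁴ s⁻¹
Pressure gradient: |∂P/∂n| = 1100 Pa / 672000 m = 1.64×10⁻³ Pa/m
Geostrophic balance (pressure-gradient force = Coriolis force):
V_g = (1/(fρ)) |∂P/∂n| = 1.64×10⁻³ / (1.41×10⁻⁴ × 1.10) = 10.5 m/s
Converting: 10.5 m/s × 1.944 = 20 knots

20 knots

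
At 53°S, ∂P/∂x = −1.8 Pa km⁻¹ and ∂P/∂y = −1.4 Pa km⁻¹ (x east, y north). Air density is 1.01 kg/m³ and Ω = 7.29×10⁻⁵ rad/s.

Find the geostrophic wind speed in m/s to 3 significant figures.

19.4 m/s

Coriolis parameter at 53°S:
f = 2Ω sin φ = 2 × 7.29×10⁻⁵ × sin 53° = 1.16×10⁻⁴ s⁻¹
In the Southern Hemisphere f is negative: f = −1.16×10⁻⁴ s⁻¹.
Component geostrophic relations (x east, y north):
u_g = −(1/(fρ)) ∂P/∂y,  v_g = (1/(fρ)) ∂P/∂x
u_g = −(−1.4×10⁻³)/(−1.16×10⁻⁴ × 1.01) = −11.9 m/s;  v_g = (−1.8×10⁻³)/(−1.16×10⁻⁴ × 1.01) = 15.3 m/s
|V_g| = √(u_g² + v_g²) = 19.4 m/s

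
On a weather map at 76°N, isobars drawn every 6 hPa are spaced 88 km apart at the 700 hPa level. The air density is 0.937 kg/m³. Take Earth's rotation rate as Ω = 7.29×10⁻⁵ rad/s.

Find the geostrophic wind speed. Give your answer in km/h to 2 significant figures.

Coriolis parameter at 76°N:
f = 2Ω sin φ = 2 × 7.29×10⁻⁵ × sin 76° = 1.41×10⁻⁴ s⁻¹
Pressure gradient: |∂P/∂n| = 600 Pa / 88000 m = 6.82×10⁻³ Pa/m
Geostrophic balance (pressure-gradient force = Coriolis force):
V_g = (1/(fρ)) |∂P/∂n| = 6.82×10⁻³ / (1.41×10⁻⁴ × 0.937) = 51.4 m/s
Converting: 51.4 m/s × 3.6 = 190 km/h

190 km/h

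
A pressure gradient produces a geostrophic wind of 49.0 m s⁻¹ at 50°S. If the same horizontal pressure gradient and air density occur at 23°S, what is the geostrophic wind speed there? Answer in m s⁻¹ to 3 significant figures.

With the same pressure gradient and density, V_g ∝ 1/f ∝ 1/sin φ.
V₂ = V₁ · sin φ₁ / sin φ₂ = 49.0 × sin 50° / sin 23°
V₂ = 49.0 × 0.7660/0.3907 = 96.1 m s⁻¹

96.1 m s⁻¹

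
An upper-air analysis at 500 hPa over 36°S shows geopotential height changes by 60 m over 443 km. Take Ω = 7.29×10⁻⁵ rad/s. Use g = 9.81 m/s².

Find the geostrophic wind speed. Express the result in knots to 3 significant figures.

Coriolis parameter at 36°S:
f = 2Ω sin φ = 2 × 7.29×10⁻⁵ × sin 36° = 8.57×10⁻⁵ s⁻¹
Height gradient: |∂Z/∂n| = 60 m / 443000 m = 1.35×10⁻⁴
On a pressure surface, geostrophic balance gives V_g = (g/f)|∂Z/∂n|:
V_g = 9.81 × 1.35×10⁻⁴ / 8.57×10⁻⁵ = 15.5 m/s
Converting: 15.5 m/s × 1.944 = 30.1 knots

30.1 knots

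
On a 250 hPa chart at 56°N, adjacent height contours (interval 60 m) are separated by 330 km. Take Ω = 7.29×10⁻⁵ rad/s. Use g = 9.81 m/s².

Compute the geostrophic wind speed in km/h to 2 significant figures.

Coriolis parameter at 56°N:
f = 2Ω sin φ = 2 × 7.29×10⁻⁵ × sin 56° = 1.21×10⁻⁴ s⁻¹
Height gradient: |∂Z/∂n| = 60 m / 330000 m = 1.82×10⁻⁴
On a pressure surface, geostrophic balance gives V_g = (g/f)|∂Z/∂n|:
V_g = 9.81 × 1.82×10⁻⁴ / 1.21×10⁻⁴ = 14.8 m/s
Converting: 14.8 m/s × 3.6 = 53 km/h

53 km/h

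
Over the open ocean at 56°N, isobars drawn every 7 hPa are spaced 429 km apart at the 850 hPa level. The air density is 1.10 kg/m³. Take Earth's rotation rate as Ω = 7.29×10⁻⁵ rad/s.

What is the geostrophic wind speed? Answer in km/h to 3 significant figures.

44.2 km/h

Coriolis parameter at 56°N:
f = 2Ω sin φ = 2 × 7.29×10⁻⁵ × sin 56° = 1.21×10⁻⁴ s⁻¹
Pressure gradient: |∂P/∂n| = 700 Pa / 429000 m = 1.63×10⁻³ Pa/m
Geostrophic balance (pressure-gradient force = Coriolis force):
V_g = (1/(fρ)) |∂P/∂n| = 1.63×10⁻³ / (1.21×10⁻⁴ × 1.10) = 12.3 m/s
Converting: 12.3 m/s × 3.6 = 44.2 km/h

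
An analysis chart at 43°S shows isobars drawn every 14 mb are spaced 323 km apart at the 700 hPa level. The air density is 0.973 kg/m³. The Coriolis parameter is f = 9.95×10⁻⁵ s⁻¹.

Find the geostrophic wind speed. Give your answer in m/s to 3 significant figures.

44.8 m/s

Pressure gradient: |∂P/∂n| = 1400 Pa / 323000 m = 4.33×10⁻³ Pa/m
Geostrophic balance (pressure-gradient force = Coriolis force):
V_g = (1/(fρ)) |∂P/∂n| = 4.33×10⁻³ / (9.95×10⁻⁵ × 0.973) = 44.8 m/s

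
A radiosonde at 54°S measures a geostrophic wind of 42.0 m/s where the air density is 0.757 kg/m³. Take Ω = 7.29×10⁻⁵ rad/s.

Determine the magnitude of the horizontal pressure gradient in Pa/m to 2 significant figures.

3.8×10⁻³ Pa/m

Coriolis parameter at 54°S:
f = 2Ω sin φ = 2 × 7.29×10⁻⁵ × sin 54° = 1.18×10⁻⁴ s⁻¹
Geostrophic balance rearranged: |∂P/∂n| = f ρ V_g
|∂P/∂n| = 1.18×10⁻⁴ × 0.757 × 42.0 = 3.75×10⁻³ Pa/m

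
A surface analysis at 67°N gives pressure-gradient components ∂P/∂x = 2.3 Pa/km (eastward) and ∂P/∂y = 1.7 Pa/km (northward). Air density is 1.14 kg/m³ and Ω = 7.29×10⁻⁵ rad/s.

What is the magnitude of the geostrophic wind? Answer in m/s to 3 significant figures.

Coriolis parameter at 67°N:
f = 2Ω sin φ = 2 × 7.29×10⁻⁵ × sin 67° = 1.34×10⁻⁴ s⁻¹
Component geostrophic relations (x east, y north):
u_g = −(1/(fρ)) ∂P/∂y,  v_g = (1/(fρ)) ∂P/∂x
u_g = −(1.7×10⁻³)/(1.34×10⁻⁴ × 1.14) = −11.1 m/s;  v_g = (2.3×10⁻³)/(1.34×10⁻⁴ × 1.14) = 15.0 m/s
|V_g| = √(u_g² + v_g²) = 18.7 m/s

18.7 m/s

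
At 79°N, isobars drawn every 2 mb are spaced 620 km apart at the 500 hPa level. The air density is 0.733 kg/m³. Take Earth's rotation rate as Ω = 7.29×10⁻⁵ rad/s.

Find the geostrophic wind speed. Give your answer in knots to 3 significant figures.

5.98 knots

Coriolis parameter at 79°N:
f = 2Ω sin φ = 2 × 7.29×10⁻⁵ × sin 79° = 1.43×10⁻⁴ s⁻¹
Pressure gradient: |∂P/∂n| = 200 Pa / 620000 m = 3.23×10⁻⁴ Pa/m
Geostrophic balance (pressure-gradient force = Coriolis force):
V_g = (1/(fρ)) |∂P/∂n| = 3.23×10⁻⁴ / (1.43×10⁻⁴ × 0.733) = 3.07 m/s
Converting: 3.07 m/s × 1.944 = 5.98 knots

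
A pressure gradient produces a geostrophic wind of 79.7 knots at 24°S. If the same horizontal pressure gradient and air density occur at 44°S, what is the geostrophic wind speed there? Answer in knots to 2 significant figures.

47 knots

With the same pressure gradient and density, V_g ∝ 1/f ∝ 1/sin φ.
V₂ = V₁ · sin φ₁ / sin φ₂ = 79.7 × sin 24° / sin 44°
V₂ = 79.7 × 0.4067/0.6947 = 47 knots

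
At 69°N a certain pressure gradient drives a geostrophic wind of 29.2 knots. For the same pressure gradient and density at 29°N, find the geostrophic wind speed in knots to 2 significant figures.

56 knots

With the same pressure gradient and density, V_g ∝ 1/f ∝ 1/sin φ.
V₂ = V₁ · sin φ₁ / sin φ₂ = 29.2 × sin 69° / sin 29°
V₂ = 29.2 × 0.9336/0.4848 = 56 knots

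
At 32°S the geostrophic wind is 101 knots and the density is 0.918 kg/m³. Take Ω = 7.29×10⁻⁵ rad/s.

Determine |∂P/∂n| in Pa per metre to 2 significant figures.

3.7×10⁻³ Pa/m

Coriolis parameter at 32°S:
f = 2Ω sin φ = 2 × 7.29×10⁻⁵ × sin 32° = 7.73×10⁻⁵ s⁻¹
Wind speed in SI: 101 knots = 52.0 m/s
Geostrophic balance rearranged: |∂P/∂n| = f ρ V_g
|∂P/∂n| = 7.73×10⁻⁵ × 0.918 × 52.0 = 3.69×10⁻³ Pa/m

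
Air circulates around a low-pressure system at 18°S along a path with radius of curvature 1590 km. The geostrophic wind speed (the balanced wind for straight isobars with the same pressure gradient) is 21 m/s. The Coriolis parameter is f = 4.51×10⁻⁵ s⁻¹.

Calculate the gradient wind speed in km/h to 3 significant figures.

Around a low, centrifugal force acts outward with Coriolis, so pressure-gradient force balances both:
(1/ρ)|∂P/∂n| = fV + V²/R  →  V² + fR·V − fR·V_g = 0
With fR = 4.51×10⁻⁵ × 1590×10³ m = 71.7 m/s:
V = [−fR + √((fR)² + 4 fR V_g)]/2 = [−71.7 + √(71.7² + 4×71.7×21)]/2 = 17 m/s
Subgeostrophic (V < V_g = 21 m/s), as expected around a low.
Converting: 17 m/s × 3.6 = 61.1 km/h

61.1 km/h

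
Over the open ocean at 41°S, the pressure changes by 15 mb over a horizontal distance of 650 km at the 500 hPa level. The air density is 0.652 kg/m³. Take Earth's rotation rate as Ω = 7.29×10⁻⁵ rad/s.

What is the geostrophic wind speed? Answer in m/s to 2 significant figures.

Coriolis parameter at 41°S:
f = 2Ω sin φ = 2 × 7.29×10⁻⁵ × sin 41° = 9.57×10⁻⁵ s⁻¹
Pressure gradient: |∂P/∂n| = 1500 Pa / 650000 m = 2.31×10⁻³ Pa/m
Geostrophic balance (pressure-gradient force = Coriolis force):
V_g = (1/(fρ)) |∂P/∂n| = 2.31×10⁻³ / (9.57×10⁻⁵ × 0.652) = 37.0 m/s

37 m/s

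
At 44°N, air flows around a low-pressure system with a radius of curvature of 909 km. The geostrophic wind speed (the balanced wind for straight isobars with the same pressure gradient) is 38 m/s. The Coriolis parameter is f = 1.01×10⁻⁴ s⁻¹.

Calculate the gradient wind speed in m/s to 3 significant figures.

28.9 m/s

Around a low, centrifugal force acts outward with Coriolis, so pressure-gradient force balances both:
(1/ρ)|∂P/∂n| = fV + V²/R  →  V² + fR·V − fR·V_g = 0
With fR = 1.01×10⁻⁴ × 909×10³ m = 91.8 m/s:
V = [−fR + √((fR)² + 4 fR V_g)]/2 = [−91.8 + √(91.8² + 4×91.8×38)]/2 = 28.9 m/s
Subgeostrophic (V < V_g = 38 m/s), as expected around a low.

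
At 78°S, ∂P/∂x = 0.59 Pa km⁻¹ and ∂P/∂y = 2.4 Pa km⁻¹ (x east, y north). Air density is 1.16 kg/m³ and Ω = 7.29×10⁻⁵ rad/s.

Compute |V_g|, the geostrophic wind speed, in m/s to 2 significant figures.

Coriolis parameter at 78°S:
f = 2Ω sin φ = 2 × 7.29×10⁻⁵ × sin 78° = 1.43×10⁻⁴ s⁻¹
In the Southern Hemisphere f is negative: f = −1.43×10⁻⁴ s⁻¹.
Component geostrophic relations (x east, y north):
u_g = −(1/(fρ)) ∂P/∂y,  v_g = (1/(fρ)) ∂P/∂x
u_g = −(2.4×10⁻³)/(−1.43×10⁻⁴ × 1.16) = 14.5 m/s;  v_g = (0.59×10⁻³)/(−1.43×10⁻⁴ × 1.16) = −3.57 m/s
|V_g| = √(u_g² + v_g²) = 14.9 m/s

15 m/s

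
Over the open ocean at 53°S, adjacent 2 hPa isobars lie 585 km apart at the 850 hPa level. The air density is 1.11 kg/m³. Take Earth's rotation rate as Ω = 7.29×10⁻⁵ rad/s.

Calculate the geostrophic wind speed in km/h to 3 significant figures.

Coriolis parameter at 53°S:
f = 2Ω sin φ = 2 × 7.29×10⁻⁵ × sin 53° = 1.16×10⁻⁴ s⁻¹
Pressure gradient: |∂P/∂n| = 200 Pa / 585000 m = 3.42×10⁻⁴ Pa/m
Geostrophic balance (pressure-gradient force = Coriolis force):
V_g = (1/(fρ)) |∂P/∂n| = 3.42×10⁻⁴ / (1.16×10⁻⁴ × 1.11) = 2.65 m/s
Converting: 2.65 m/s × 3.6 = 9.52 km/h

9.52 km/h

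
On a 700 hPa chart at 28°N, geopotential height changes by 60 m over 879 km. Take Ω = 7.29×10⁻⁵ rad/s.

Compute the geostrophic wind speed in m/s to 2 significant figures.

9.8 m/s

Coriolis parameter at 28°N:
f = 2Ω sin φ = 2 × 7.29×10⁻⁵ × sin 28° = 6.84×10⁻⁵ s⁻¹
Height gradient: |∂Z/∂n| = 60 m / 879000 m = 6.83×10⁻⁵
On a pressure surface, geostrophic balance gives V_g = (g/f)|∂Z/∂n|:
V_g = 9.81 × 6.83×10⁻⁵ / 6.84×10⁻⁵ = 9.78 m/s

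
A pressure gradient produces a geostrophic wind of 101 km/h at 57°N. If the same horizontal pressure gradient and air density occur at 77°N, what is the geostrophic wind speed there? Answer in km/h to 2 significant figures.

With the same pressure gradient and density, V_g ∝ 1/f ∝ 1/sin φ.
V₂ = V₁ · sin φ₁ / sin φ₂ = 101 × sin 57° / sin 77°
V₂ = 101 × 0.8387/0.9744 = 87 km/h

87 km/h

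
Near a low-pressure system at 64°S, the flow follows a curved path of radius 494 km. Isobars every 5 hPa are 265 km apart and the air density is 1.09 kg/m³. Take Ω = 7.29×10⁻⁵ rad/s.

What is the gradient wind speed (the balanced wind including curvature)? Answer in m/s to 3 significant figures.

11.3 m/s

Coriolis parameter at 64°S:
f = 2Ω sin φ = 2 × 7.29×10⁻⁵ × sin 64° = 1.31×10⁻⁴ s⁻¹
Pressure gradient: |∂P/∂n| = 500 Pa / 265000 m = 1.89×10⁻³ Pa/m
Geostrophic speed: V_g = |∂P/∂n|/(fρ) = 1.89×10⁻³/(1.31×10⁻⁴ × 1.09) = 13.2 m/s
Around a low, centrifugal force acts outward with Coriolis, so pressure-gradient force balances both:
(1/ρ)|∂P/∂n| = fV + V²/R  →  V² + fR·V − fR·V_g = 0
With fR = 1.31×10⁻⁴ × 494×10³ m = 64.7 m/s:
V = [−fR + √((fR)² + 4 fR V_g)]/2 = [−64.7 + √(64.7² + 4×64.7×13.2)]/2 = 11.3 m/s
Subgeostrophic (V < V_g = 13.2 m/s), as expected around a low.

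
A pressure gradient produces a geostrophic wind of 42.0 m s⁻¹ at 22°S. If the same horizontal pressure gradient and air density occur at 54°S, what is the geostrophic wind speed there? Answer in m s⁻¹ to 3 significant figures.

19.4 m s⁻¹

With the same pressure gradient and density, V_g ∝ 1/f ∝ 1/sin φ.
V₂ = V₁ · sin φ₁ / sin φ₂ = 42.0 × sin 22° / sin 54°
V₂ = 42.0 × 0.3746/0.8090 = 19.4 m s⁻¹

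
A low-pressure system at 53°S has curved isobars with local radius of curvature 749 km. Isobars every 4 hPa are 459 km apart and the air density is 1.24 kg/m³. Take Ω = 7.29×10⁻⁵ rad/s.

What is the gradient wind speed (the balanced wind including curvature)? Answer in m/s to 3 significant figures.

Coriolis parameter at 53°S:
f = 2Ω sin φ = 2 × 7.29×10⁻⁵ × sin 53° = 1.16×10⁻⁴ s⁻¹
Pressure gradient: |∂P/∂n| = 400 Pa / 459000 m = 8.71×10⁻⁴ Pa/m
Geostrophic speed: V_g = |∂P/∂n|/(fρ) = 8.71×10⁻⁴/(1.16×10⁻⁴ × 1.24) = 6.04 m/s
Around a low, centrifugal force acts outward with Coriolis, so pressure-gradient force balances both:
(1/ρ)|∂P/∂n| = fV + V²/R  →  V² + fR·V − fR·V_g = 0
With fR = 1.16×10⁻⁴ × 749×10³ m = 87.2 m/s:
V = [−fR + √((fR)² + 4 fR V_g)]/2 = [−87.2 + √(87.2² + 4×87.2×6.04)]/2 = 5.67 m/s
Subgeostrophic (V < V_g = 6.04 m/s), as expected around a low.

5.67 m/s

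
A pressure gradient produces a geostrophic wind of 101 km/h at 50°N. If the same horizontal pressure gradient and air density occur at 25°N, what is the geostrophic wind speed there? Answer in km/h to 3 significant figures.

183 km/h

With the same pressure gradient and density, V_g ∝ 1/f ∝ 1/sin φ.
V₂ = V₁ · sin φ₁ / sin φ₂ = 101 × sin 50° / sin 25°
V₂ = 101 × 0.7660/0.4226 = 183 km/h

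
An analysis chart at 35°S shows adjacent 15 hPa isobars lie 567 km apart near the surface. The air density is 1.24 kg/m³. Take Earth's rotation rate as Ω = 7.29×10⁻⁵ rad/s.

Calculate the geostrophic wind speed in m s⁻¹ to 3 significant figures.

Coriolis parameter at 35°S:
f = 2Ω sin φ = 2 × 7.29×10⁻⁵ × sin 35° = 8.36×10⁻⁵ s⁻¹
Pressure gradient: |∂P/∂n| = 1500 Pa / 567000 m = 2.65×10⁻³ Pa/m
Geostrophic balance (pressure-gradient force = Coriolis force):
V_g = (1/(fρ)) |∂P/∂n| = 2.65×10⁻³ / (8.36×10⁻⁵ × 1.24) = 25.5 m/s

25.5 m s⁻¹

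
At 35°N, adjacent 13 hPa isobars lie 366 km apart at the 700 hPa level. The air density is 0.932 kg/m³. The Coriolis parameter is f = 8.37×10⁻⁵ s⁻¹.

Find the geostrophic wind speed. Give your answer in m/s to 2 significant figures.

46 m/s

Pressure gradient: |∂P/∂n| = 1300 Pa / 366000 m = 3.55×10⁻³ Pa/m
Geostrophic balance (pressure-gradient force = Coriolis force):
V_g = (1/(fρ)) |∂P/∂n| = 3.55×10⁻³ / (8.37×10⁻⁵ × 0.932) = 45.5 m/s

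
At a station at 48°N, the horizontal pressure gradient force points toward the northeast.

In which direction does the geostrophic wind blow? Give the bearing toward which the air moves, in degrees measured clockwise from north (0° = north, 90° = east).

135°

The pressure-gradient force points toward the northeast (bearing 045°).
Geostrophic balance: in the Northern Hemisphere the Coriolis force deflects motion to the right, so the geostrophic wind blows 90° to the right of the pressure-gradient force (low pressure on the left).
Rotating 045° by 90° clockwise gives 135° — the wind blows toward the southeast.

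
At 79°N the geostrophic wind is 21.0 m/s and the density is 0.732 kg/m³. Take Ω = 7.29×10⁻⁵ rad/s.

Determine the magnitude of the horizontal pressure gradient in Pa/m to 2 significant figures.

Coriolis parameter at 79°N:
f = 2Ω sin φ = 2 × 7.29×10⁻⁵ × sin 79° = 1.43×10⁻⁴ s⁻¹
Geostrophic balance rearranged: |∂P/∂n| = f ρ V_g
|∂P/∂n| = 1.43×10⁻⁴ × 0.732 × 21.0 = 2.20×10⁻³ Pa/m

2.2×10⁻³ Pa/m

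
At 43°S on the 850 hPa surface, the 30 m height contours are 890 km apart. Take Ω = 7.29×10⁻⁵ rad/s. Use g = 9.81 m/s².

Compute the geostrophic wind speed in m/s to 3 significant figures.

3.33 m/s

Coriolis parameter at 43°S:
f = 2Ω sin φ = 2 × 7.29×10⁻⁵ × sin 43° = 9.94×10⁻⁵ s⁻¹
Height gradient: |∂Z/∂n| = 30 m / 890000 m = 3.37×10⁻⁵
On a pressure surface, geostrophic balance gives V_g = (g/f)|∂Z/∂n|:
V_g = 9.81 × 3.37×10⁻⁵ / 9.94×10⁻⁵ = 3.33 m/s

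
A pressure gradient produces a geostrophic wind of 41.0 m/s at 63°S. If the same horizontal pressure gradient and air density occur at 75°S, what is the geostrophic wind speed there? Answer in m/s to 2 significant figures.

38 m/s

With the same pressure gradient and density, V_g ∝ 1/f ∝ 1/sin φ.
V₂ = V₁ · sin φ₁ / sin φ₂ = 41.0 × sin 63° / sin 75°
V₂ = 41.0 × 0.8910/0.9659 = 38 m/s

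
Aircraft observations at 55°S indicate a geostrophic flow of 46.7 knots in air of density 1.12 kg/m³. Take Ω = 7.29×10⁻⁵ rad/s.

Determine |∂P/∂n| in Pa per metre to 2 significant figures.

Coriolis parameter at 55°S:
f = 2Ω sin φ = 2 × 7.29×10⁻⁵ × sin 55° = 1.19×10⁻⁴ s⁻¹
Wind speed in SI: 46.7 knots = 24.0 m/s
Geostrophic balance rearranged: |∂P/∂n| = f ρ V_g
|∂P/∂n| = 1.19×10⁻⁴ × 1.12 × 24.0 = 3.21×10⁻³ Pa/m

3.2×10⁻³ Pa/m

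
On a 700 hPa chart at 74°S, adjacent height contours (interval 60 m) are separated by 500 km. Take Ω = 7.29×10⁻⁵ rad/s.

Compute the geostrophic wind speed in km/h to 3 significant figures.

Coriolis parameter at 74°S:
f = 2Ω sin φ = 2 × 7.29×10⁻⁵ × sin 74° = 1.40×10⁻⁴ s⁻¹
Height gradient: |∂Z/∂n| = 60 m / 500000 m = 1.20×10⁻⁴
On a pressure surface, geostrophic balance gives V_g = (g/f)|∂Z/∂n|:
V_g = 9.81 × 1.20×10⁻⁴ / 1.40×10⁻⁴ = 8.40 m/s
Converting: 8.40 m/s × 3.6 = 30.2 km/h

30.2 km/h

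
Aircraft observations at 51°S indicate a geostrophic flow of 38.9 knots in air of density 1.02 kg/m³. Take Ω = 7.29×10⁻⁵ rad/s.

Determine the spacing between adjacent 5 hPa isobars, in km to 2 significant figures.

220 km

Coriolis parameter at 51°S:
f = 2Ω sin φ = 2 × 7.29×10⁻⁵ × sin 51° = 1.13×10⁻⁴ s⁻¹
Wind speed in SI: 38.9 knots = 20.0 m/s
Geostrophic balance rearranged: |∂P/∂n| = f ρ V_g
|∂P/∂n| = 1.13×10⁻⁴ × 1.02 × 20.0 = 2.31×10⁻³ Pa/m
Isobar spacing: Δn = ΔP/|∂P/∂n| = 500 Pa / 2.31×10⁻³ Pa/m = 216183 m ≈ 220 km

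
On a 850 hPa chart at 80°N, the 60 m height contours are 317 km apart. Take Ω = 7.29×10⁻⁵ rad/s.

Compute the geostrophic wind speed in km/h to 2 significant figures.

Coriolis parameter at 80°N:
f = 2Ω sin φ = 2 × 7.29×10⁻⁵ × sin 80° = 1.44×10⁻⁴ s⁻¹
Height gradient: |∂Z/∂n| = 60 m / 317000 m = 1.89×10⁻⁴
On a pressure surface, geostrophic balance gives V_g = (g/f)|∂Z/∂n|:
V_g = 9.81 × 1.89×10⁻⁴ / 1.44×10⁻⁴ = 12.9 m/s
Converting: 12.9 m/s × 3.6 = 47 km/h

47 km/h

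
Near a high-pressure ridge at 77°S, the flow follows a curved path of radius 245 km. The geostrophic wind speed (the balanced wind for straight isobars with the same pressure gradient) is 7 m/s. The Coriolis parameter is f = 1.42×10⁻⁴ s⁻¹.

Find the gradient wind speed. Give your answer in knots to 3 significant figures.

18.9 knots

Around a high, pressure-gradient force acts outward with centrifugal, so Coriolis balances both:
fV = (1/ρ)|∂P/∂n| + V²/R  →  V² − fR·V + fR·V_g = 0
With fR = 1.42×10⁻⁴ × 245×10³ m = 34.8 m/s:
V = [fR − √((fR)² − 4 fR V_g)]/2 = [34.8 − √(34.8² − 4×34.8×7)]/2 = 9.71 m/s
Supergeostrophic (V > V_g = 7 m/s), as expected around a high.
Converting: 9.71 m/s × 1.944 = 18.9 knots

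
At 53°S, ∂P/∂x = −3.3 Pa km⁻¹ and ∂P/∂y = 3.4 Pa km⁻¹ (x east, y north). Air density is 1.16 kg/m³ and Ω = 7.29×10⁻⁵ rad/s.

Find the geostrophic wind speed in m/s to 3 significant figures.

Coriolis parameter at 53°S:
f = 2Ω sin φ = 2 × 7.29×10⁻⁵ × sin 53° = 1.16×10⁻⁴ s⁻¹
In the Southern Hemisphere f is negative: f = −1.16×10⁻⁴ s⁻¹.
Component geostrophic relations (x east, y north):
u_g = −(1/(fρ)) ∂P/∂y,  v_g = (1/(fρ)) ∂P/∂x
u_g = −(3.4×10⁻³)/(−1.16×10⁻⁴ × 1.16) = 25.2 m/s;  v_g = (−3.3×10⁻³)/(−1.16×10⁻⁴ × 1.16) = 24.4 m/s
|V_g| = √(u_g² + v_g²) = 35.1 m/s

35.1 m/s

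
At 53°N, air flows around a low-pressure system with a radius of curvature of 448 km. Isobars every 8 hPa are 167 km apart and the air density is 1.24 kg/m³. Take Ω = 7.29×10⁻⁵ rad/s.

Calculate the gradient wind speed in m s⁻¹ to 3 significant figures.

23.0 m s⁻¹

Coriolis parameter at 53°N:
f = 2Ω sin φ = 2 × 7.29×10⁻⁵ × sin 53° = 1.16×10⁻⁴ s⁻¹
Pressure gradient: |∂P/∂n| = 800 Pa / 167000 m = 4.79×10⁻³ Pa/m
Geostrophic speed: V_g = |∂P/∂n|/(fρ) = 4.79×10⁻³/(1.16×10⁻⁴ × 1.24) = 33.2 m/s
Around a low, centrifugal force acts outward with Coriolis, so pressure-gradient force balances both:
(1/ρ)|∂P/∂n| = fV + V²/R  →  V² + fR·V − fR·V_g = 0
With fR = 1.16×10⁻⁴ × 448×10³ m = 52.2 m/s:
V = [−fR + √((fR)² + 4 fR V_g)]/2 = [−52.2 + √(52.2² + 4×52.2×33.2)]/2 = 23 m/s
Subgeostrophic (V < V_g = 33.2 m/s), as expected around a low.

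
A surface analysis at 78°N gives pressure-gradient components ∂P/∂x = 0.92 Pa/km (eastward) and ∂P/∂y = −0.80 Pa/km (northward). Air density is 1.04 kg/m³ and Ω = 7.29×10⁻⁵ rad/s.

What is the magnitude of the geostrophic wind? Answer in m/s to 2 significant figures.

8.2 m/s

Coriolis parameter at 78°N:
f = 2Ω sin φ = 2 × 7.29×10⁻⁵ × sin 78° = 1.43×10⁻⁴ s⁻¹
Component geostrophic relations (x east, y north):
u_g = −(1/(fρ)) ∂P/∂y,  v_g = (1/(fρ)) ∂P/∂x
u_g = −(−0.80×10⁻³)/(1.43×10⁻⁴ × 1.04) = 5.39 m/s;  v_g = (0.92×10⁻³)/(1.43×10⁻⁴ × 1.04) = 6.20 m/s
|V_g| = √(u_g² + v_g²) = 8.22 m/s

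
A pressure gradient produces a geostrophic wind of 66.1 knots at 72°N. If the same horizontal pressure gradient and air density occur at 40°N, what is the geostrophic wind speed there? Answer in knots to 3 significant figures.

97.8 knots

With the same pressure gradient and density, V_g ∝ 1/f ∝ 1/sin φ.
V₂ = V₁ · sin φ₁ / sin φ₂ = 66.1 × sin 72° / sin 40°
V₂ = 66.1 × 0.9511/0.6428 = 97.8 knots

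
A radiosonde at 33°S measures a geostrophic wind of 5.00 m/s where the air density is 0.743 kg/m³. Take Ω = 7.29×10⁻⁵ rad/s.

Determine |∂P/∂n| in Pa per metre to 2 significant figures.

Coriolis parameter at 33°S:
f = 2Ω sin φ = 2 × 7.29×10⁻⁵ × sin 33° = 7.94×10⁻⁵ s⁻¹
Geostrophic balance rearranged: |∂P/∂n| = f ρ V_g
|∂P/∂n| = 7.94×10⁻⁵ × 0.743 × 5.00 = 2.95×10⁻⁴ Pa/m

3.0×10⁻⁴ Pa/m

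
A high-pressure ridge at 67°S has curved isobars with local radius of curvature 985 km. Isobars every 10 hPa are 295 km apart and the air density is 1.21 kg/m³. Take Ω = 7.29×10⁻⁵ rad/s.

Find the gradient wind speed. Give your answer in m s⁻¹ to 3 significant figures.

Coriolis parameter at 67°S:
f = 2Ω sin φ = 2 × 7.29×10⁻⁵ × sin 67° = 1.34×10⁻⁴ s⁻¹
Pressure gradient: |∂P/∂n| = 1000 Pa / 295000 m = 3.39×10⁻³ Pa/m
Geostrophic speed: V_g = |∂P/∂n|/(fρ) = 3.39×10⁻³/(1.34×10⁻⁴ × 1.21) = 20.9 m/s
Around a high, pressure-gradient force acts outward with centrifugal, so Coriolis balances both:
fV = (1/ρ)|∂P/∂n| + V²/R  →  V² − fR·V + fR·V_g = 0
With fR = 1.34×10⁻⁴ × 985×10³ m = 132 m/s:
V = [fR − √((fR)² − 4 fR V_g)]/2 = [132 − √(132² − 4×132×20.9)]/2 = 26 m/s
Supergeostrophic (V > V_g = 20.9 m/s), as expected around a high.

26.0 m s⁻¹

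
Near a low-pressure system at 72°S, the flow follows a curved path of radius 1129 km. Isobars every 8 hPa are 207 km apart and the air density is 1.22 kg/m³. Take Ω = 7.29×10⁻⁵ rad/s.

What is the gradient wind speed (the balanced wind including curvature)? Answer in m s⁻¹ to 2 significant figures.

Coriolis parameter at 72°S:
f = 2Ω sin φ = 2 × 7.29×10⁻⁵ × sin 72° = 1.39×10⁻⁴ s⁻¹
Pressure gradient: |∂P/∂n| = 800 Pa / 207000 m = 3.86×10⁻³ Pa/m
Geostrophic speed: V_g = |∂P/∂n|/(fρ) = 3.86×10⁻³/(1.39×10⁻⁴ × 1.22) = 22.8 m/s
Around a low, centrifugal force acts outward with Coriolis, so pressure-gradient force balances both:
(1/ρ)|∂P/∂n| = fV + V²/R  →  V² + fR·V − fR·V_g = 0
With fR = 1.39×10⁻⁴ × 1129×10³ m = 157 m/s:
V = [−fR + √((fR)² + 4 fR V_g)]/2 = [−157 + √(157² + 4×157×22.8)]/2 = 20.2 m/s
Subgeostrophic (V < V_g = 22.8 m/s), as expected around a low.

20 m s⁻¹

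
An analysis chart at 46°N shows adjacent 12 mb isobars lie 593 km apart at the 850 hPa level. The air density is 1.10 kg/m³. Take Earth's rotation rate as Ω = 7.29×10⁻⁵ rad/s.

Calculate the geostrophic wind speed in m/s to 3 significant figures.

17.5 m/s

Coriolis parameter at 46°N:
f = 2Ω sin φ = 2 × 7.29×10⁻⁵ × sin 46° = 1.05×10⁻⁴ s⁻¹
Pressure gradient: |∂P/∂n| = 1200 Pa / 593000 m = 2.02×10⁻³ Pa/m
Geostrophic balance (pressure-gradient force = Coriolis force):
V_g = (1/(fρ)) |∂P/∂n| = 2.02×10⁻³ / (1.05×10⁻⁴ × 1.10) = 17.5 m/s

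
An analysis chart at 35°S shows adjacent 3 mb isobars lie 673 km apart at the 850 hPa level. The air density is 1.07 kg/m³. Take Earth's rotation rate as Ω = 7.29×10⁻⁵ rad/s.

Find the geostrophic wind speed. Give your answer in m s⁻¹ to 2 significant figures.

5.0 m s⁻¹

Coriolis parameter at 35°S:
f = 2Ω sin φ = 2 × 7.29×10⁻⁵ × sin 35° = 8.36×10⁻⁵ s⁻¹
Pressure gradient: |∂P/∂n| = 300 Pa / 673000 m = 4.46×10⁻⁴ Pa/m
Geostrophic balance (pressure-gradient force = Coriolis force):
V_g = (1/(fρ)) |∂P/∂n| = 4.46×10⁻⁴ / (8.36×10⁻⁵ × 1.07) = 4.98 m/s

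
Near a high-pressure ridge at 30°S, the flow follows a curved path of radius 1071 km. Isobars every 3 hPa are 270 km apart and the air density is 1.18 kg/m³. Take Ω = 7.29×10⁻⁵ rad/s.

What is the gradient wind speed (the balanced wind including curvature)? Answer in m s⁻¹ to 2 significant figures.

Coriolis parameter at 30°S:
f = 2Ω sin φ = 2 × 7.29×10⁻⁵ × sin 30° = 7.29×10⁻⁵ s⁻¹
Pressure gradient: |∂P/∂n| = 300 Pa / 270000 m = 1.11×10⁻³ Pa/m
Geostrophic speed: V_g = |∂P/∂n|/(fρ) = 1.11×10⁻³/(7.29×10⁻⁵ × 1.18) = 12.9 m/s
Around a high, pressure-gradient force acts outward with centrifugal, so Coriolis balances both:
fV = (1/ρ)|∂P/∂n| + V²/R  →  V² − fR·V + fR·V_g = 0
With fR = 7.29×10⁻⁵ × 1071×10³ m = 78.1 m/s:
V = [fR − √((fR)² − 4 fR V_g)]/2 = [78.1 − √(78.1² − 4×78.1×12.9)]/2 = 16.3 m/s
Supergeostrophic (V > V_g = 12.9 m/s), as expected around a high.

16 m s⁻¹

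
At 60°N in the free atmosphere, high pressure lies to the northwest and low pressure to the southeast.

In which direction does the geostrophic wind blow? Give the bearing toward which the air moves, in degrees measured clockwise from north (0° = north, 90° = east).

The pressure-gradient force points toward the southeast (bearing 135°).
Geostrophic balance: in the Northern Hemisphere the Coriolis force deflects motion to the right, so the geostrophic wind blows 90° to the right of the pressure-gradient force (low pressure on the left).
Rotating 135° by 90° clockwise gives 225° — the wind blows toward the southwest.

225°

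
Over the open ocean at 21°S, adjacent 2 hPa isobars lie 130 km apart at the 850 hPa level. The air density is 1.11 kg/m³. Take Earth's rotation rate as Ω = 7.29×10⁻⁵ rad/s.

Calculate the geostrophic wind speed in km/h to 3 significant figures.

Coriolis parameter at 21°S:
f = 2Ω sin φ = 2 × 7.29×10⁻⁵ × sin 21° = 5.23×10⁻⁵ s⁻¹
Pressure gradient: |∂P/∂n| = 200 Pa / 130000 m = 1.54×10⁻³ Pa/m
Geostrophic balance (pressure-gradient force = Coriolis force):
V_g = (1/(fρ)) |∂P/∂n| = 1.54×10⁻³ / (5.23×10⁻⁵ × 1.11) = 26.5 m/s
Converting: 26.5 m/s × 3.6 = 95.5 km/h

95.5 km/h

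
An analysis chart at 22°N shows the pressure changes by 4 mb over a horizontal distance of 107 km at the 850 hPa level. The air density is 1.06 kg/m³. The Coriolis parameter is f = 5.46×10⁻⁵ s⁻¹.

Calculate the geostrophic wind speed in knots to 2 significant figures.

Pressure gradient: |∂P/∂n| = 400 Pa / 107000 m = 3.74×10⁻³ Pa/m
Geostrophic balance (pressure-gradient force = Coriolis force):
V_g = (1/(fρ)) |∂P/∂n| = 3.74×10⁻³ / (5.46×10⁻⁵ × 1.06) = 64.6 m/s
Converting: 64.6 m/s × 1.944 = 130 knots

130 knots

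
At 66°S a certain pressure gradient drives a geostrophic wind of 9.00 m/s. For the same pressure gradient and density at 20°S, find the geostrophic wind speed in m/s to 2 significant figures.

With the same pressure gradient and density, V_g ∝ 1/f ∝ 1/sin φ.
V₂ = V₁ · sin φ₁ / sin φ₂ = 9.00 × sin 66° / sin 20°
V₂ = 9.00 × 0.9135/0.3420 = 24 m/s

24 m/s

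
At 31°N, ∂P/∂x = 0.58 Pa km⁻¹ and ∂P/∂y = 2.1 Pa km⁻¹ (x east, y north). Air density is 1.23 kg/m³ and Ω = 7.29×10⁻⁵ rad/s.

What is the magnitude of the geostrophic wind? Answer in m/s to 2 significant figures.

Coriolis parameter at 31°N:
f = 2Ω sin φ = 2 × 7.29×10⁻⁵ × sin 31° = 7.51×10⁻⁵ s⁻¹
Component geostrophic relations (x east, y north):
u_g = −(1/(fρ)) ∂P/∂y,  v_g = (1/(fρ)) ∂P/∂x
u_g = −(2.1×10⁻³)/(7.51×10⁻⁵ × 1.23) = −22.7 m/s;  v_g = (0.58×10⁻³)/(7.51×10⁻⁵ × 1.23) = 6.28 m/s
|V_g| = √(u_g² + v_g²) = 23.6 m/s

24 m/s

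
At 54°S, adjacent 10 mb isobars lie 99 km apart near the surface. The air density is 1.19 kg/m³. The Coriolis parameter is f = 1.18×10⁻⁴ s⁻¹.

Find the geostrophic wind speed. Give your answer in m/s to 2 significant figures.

72 m/s

Pressure gradient: |∂P/∂n| = 1000 Pa / 99000 m = 1.01×10⁻² Pa/m
Geostrophic balance (pressure-gradient force = Coriolis force):
V_g = (1/(fρ)) |∂P/∂n| = 1.01×10⁻² / (1.18×10⁻⁴ × 1.19) = 71.9 m/s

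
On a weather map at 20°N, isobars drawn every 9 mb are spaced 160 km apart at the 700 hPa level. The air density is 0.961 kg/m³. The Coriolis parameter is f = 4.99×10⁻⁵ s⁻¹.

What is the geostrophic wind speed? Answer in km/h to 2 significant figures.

Pressure gradient: |∂P/∂n| = 900 Pa / 160000 m = 5.62×10⁻³ Pa/m
Geostrophic balance (pressure-gradient force = Coriolis force):
V_g = (1/(fρ)) |∂P/∂n| = 5.62×10⁻³ / (4.99×10⁻⁵ × 0.961) = 117 m/s
Converting: 117 m/s × 3.6 = 420 km/h

420 km/h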